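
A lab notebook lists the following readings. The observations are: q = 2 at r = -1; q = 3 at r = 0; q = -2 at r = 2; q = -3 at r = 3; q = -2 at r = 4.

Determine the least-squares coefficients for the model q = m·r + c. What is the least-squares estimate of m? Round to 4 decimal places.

Entries of AᵀA: Σr·r = 30, Σr = 8, Σ1 = 5.
For Aᵀq: Σr·q = -23, Σq = -2.
Δ = 30·5 − 8² = 86.
m = ((-23)·5 − 8·(-2))/86 = -99/86; c = (30·(-2) − 8·(-23))/86 = 62/43.

m = -1.1512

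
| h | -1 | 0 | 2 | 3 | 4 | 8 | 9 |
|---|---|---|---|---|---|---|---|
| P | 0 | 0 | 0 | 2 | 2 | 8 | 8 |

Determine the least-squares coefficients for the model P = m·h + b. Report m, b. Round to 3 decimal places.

m = 0.917, b = -0.417

Entries of AᵀA: Σh·h = 175, Σh = 25, Σ1 = 7.
Right-hand side: Σh·P = 150, ΣP = 20.
So AᵀA·[m, b]ᵀ = AᵀP: [[175, 25]; [25, 7]]·[m, b]ᵀ = [150, 20]ᵀ.
det = 175·7 − 25² = 600.
m = (150·7 − 25·20)/600 = 11/12; b = (175·20 − 25·150)/600 = -5/12.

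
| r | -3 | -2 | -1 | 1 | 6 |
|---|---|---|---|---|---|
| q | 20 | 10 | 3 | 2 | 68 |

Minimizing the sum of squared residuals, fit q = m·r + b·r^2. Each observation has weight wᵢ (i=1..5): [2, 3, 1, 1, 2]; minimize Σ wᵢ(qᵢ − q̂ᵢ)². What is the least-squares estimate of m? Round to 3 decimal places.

m = -0.748

Compute the Gram sums: Σwᵢ·r·r = 104, Σwᵢ·r·r^2 = 354, Σwᵢ·r^2·r^2 = 2804.
Moment sums: Σwᵢ·r·q = 635, Σwᵢ·r^2·q = 5381.
So AᵀWA·[m, b]ᵀ = AᵀWq: [[104, 354]; [354, 2804]]·[m, b]ᵀ = [635, 5381]ᵀ.
Δ = 104·2804 − 354² = 166300.
m = (635·2804 − 354·5381)/166300 = -62167/83150; b = (104·5381 − 354·635)/166300 = 167417/83150.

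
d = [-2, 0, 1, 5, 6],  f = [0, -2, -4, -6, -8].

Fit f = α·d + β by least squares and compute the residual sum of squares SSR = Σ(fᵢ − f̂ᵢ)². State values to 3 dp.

SSR = 1.652

Compute the Gram sums: Σd·d = 66, Σd = 10, Σ1 = 5.
And Σd·f = -82, Σf = -20.
Normal equations: [[66, 10]; [10, 5]]·[α, β]ᵀ = [-82, -20]ᵀ.
Eliminating β: 5·(row 1) − 10·(row 2) gives 230·α = 5·(-82) − 10·(-20) = -210, so α = -21/23.
Then β = ((-20) − 10·(-21/23))/5 = -50/23.
Residuals: 8/23, 4/23, -21/23, 17/23, -8/23; SSR = 38/23.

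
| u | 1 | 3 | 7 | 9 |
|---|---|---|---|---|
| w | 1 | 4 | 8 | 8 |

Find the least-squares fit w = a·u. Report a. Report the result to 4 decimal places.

With design matrix M, MᵀM = [[140]] and Mᵀw = [141]ᵀ.
Hence a = 141 / 140 ≈ 1.00714.

a = 1.0071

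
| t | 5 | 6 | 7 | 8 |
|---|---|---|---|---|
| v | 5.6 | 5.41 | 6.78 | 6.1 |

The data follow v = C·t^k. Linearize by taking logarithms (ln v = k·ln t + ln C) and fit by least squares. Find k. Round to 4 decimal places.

Linearized form: ln v = k·ln t + ln C. From the 4 transformed points,
Σln t = 7.4265, Σ(ln t)² = 13.9113, Σln v = 7.1333, Σln t·ln v = 13.2823.
Normal system: [[13.9113, 7.4265]; [7.4265, 4]]·[k, ln C]ᵀ = [13.2823, 7.1333]ᵀ.
Slope k = (n·Σln t·ln v − Σln t·Σln v)/(n·Σ(ln t)² − (Σln t)²) = (4·13.2823 − 7.4265·7.1333)/0.4917 = 0.31209; ln C = (Σln v − k·Σln t)/n = 1.20389.

k = 0.3121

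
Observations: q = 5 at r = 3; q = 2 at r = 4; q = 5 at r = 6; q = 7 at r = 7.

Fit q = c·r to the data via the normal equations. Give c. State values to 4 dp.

c = 0.9273

Forming XᵀX = [[110]] and Xᵀq = [102]ᵀ gives XᵀX·[c]ᵀ = Xᵀq.
c = 102/110 = 0.927273.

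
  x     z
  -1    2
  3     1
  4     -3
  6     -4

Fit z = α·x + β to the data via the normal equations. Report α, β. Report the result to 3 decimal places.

α = -0.885, β = 1.654

Entries of MᵀM: Σx·x = 62, Σx = 12, Σ1 = 4.
And Σx·z = -35, Σz = -4.
Determinant 62·4 − 12² = 104.
α = ((-35)·4 − 12·(-4))/104 = -23/26; β = (62·(-4) − 12·(-35))/104 = 43/26.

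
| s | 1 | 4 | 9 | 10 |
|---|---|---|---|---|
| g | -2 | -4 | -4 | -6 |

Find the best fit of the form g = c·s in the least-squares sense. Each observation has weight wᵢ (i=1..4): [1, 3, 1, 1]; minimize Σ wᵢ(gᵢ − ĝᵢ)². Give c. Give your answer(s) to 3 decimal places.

c = -0.635

The normal system AᵀWA·[c]ᵀ = AᵀWg is [[230]]·[c]ᵀ = [-146]ᵀ.
c = (-146)/230 = -0.634783.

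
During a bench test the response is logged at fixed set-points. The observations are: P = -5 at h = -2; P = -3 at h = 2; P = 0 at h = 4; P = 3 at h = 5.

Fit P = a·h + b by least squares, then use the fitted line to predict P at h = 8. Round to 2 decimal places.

Entries of MᵀM: Σh·h = 49, Σh = 9, Σ1 = 4.
Right-hand side: Σh·P = 19, ΣP = -5.
Eliminating b: 4·(row 1) − 9·(row 2) gives 115·a = 4·19 − 9·(-5) = 121, so a = 121/115.
Then b = ((-5) − 9·(121/115))/4 = -416/115.
At h = 8: P̂ = (121/115)·(8) + (-416/115)·(1) = 24/5.

P̂ = 4.80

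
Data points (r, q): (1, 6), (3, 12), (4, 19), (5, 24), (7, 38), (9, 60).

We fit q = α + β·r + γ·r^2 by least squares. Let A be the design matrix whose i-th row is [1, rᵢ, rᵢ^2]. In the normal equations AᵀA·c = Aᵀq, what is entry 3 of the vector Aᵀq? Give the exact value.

7740

Entry 3 ↔ basis r^2, so (Aᵀq)_{3} = Σᵢ (r^2)·qᵢ = (1)·(6) + (9)·(12) + (16)·(19) + (25)·(24) + (49)·(38) + (81)·(60) = 7740.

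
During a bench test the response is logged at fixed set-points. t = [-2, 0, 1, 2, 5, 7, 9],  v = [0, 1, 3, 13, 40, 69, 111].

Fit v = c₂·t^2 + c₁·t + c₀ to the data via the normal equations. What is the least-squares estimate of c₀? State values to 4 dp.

Entries of AᵀA: Σt^2·t^2 = 9620, Σt^2·t = 1198, Σt^2 = 164, Σt·t = 164, Σt = 22, Σ1 = 7.
Right-hand side: Σt^2·v = 13427, Σt·v = 1711, Σv = 237.
AᵀA·[c₂, c₁, c₀]ᵀ = Aᵀv becomes [[9620, 1198, 164]; [1198, 164, 22]; [164, 22, 7]]·[c₂, c₁, c₀]ᵀ = [13427, 1711, 237]ᵀ.
Row-reducing yields c₂ = 102065/95846, c₁ = 241777/95846, c₀ = 46982/47923.

c₀ = 0.9804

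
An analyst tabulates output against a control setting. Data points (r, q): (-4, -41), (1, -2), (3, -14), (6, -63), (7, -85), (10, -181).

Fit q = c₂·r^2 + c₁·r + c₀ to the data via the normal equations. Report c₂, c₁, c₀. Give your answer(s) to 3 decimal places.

c₂ = -1.975, c₁ = 1.847, c₀ = -1.973

Normal-equation sums: Σr^2·r^2 = 14035, Σr^2·r = 1523, Σr^2 = 211, Σr·r = 211, Σr = 23, Σ1 = 6.
Moment sums: Σr^2·q = -25317, Σr·q = -2663, Σq = -386.
So MᵀM·[c₂, c₁, c₀]ᵀ = Mᵀq: [[14035, 1523, 211]; [1523, 211, 23]; [211, 23, 6]]·[c₂, c₁, c₀]ᵀ = [-25317, -2663, -386]ᵀ.
Inverting the 3×3 Gram matrix, [c₂, c₁, c₀]ᵀ = [-1791881/907464, 1676005/907464, -149199/75622]ᵀ.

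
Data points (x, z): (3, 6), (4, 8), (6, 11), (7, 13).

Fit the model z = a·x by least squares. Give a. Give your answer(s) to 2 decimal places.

a = 1.88

The normal system AᵀA·[a]ᵀ = Aᵀz is [[110]]·[a]ᵀ = [207]ᵀ.
a = 207/110 = 1.88182.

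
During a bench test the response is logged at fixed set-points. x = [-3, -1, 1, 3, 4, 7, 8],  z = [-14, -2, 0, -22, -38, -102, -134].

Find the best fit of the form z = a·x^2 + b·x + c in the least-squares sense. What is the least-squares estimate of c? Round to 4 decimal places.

From the data, Σx^2·x^2 = 6917, Σx^2·x = 919, Σx^2 = 149, Σx·x = 149, Σx = 19, Σ1 = 7.
Right-hand side: Σx^2·z = -14508, Σx·z = -1960, Σz = -312.
So MᵀM·[a, b, c]ᵀ = Mᵀz: [[6917, 919, 149]; [919, 149, 19]; [149, 19, 7]]·[a, b, c]ᵀ = [-14508, -1960, -312]ᵀ.
Inverting the 3×3 Gram matrix, [a, b, c]ᵀ = [-169457/87612, -105995/87612, -1713/14602]ᵀ.

c = -0.1173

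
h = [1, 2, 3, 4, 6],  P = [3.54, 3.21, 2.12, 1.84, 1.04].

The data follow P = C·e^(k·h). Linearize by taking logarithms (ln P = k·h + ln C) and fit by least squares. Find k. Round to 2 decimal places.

k = -0.25

Let Y = ln P. Fitting Y = k·h + ln C by least squares:
Sums: Σh = 16.0000, Σ(h)² = 66.0000, Σln P = 3.8308, Σh·ln P = 8.5253.
Normal system: [[66.0000, 16.0000]; [16.0000, 5]]·[k, ln C]ᵀ = [8.5253, 3.8308]ᵀ.
Δ = 66.0000·5 − (16.0000)² = 74.0000; k = (8.5253·5 − 16.0000·3.8308)/74.0000 = -0.25225, ln C = (66.0000·3.8308 − 16.0000·8.5253)/74.0000 = 1.57335.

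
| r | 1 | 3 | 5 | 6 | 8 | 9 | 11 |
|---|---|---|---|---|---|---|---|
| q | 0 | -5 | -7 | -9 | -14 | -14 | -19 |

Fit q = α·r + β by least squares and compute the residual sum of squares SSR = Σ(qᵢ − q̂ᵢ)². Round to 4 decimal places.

SSR = 3.5941

AᵀA·[α, β]ᵀ = Aᵀq reads: 337·α + 43·β = -551;  43·α + 7·β = -68.
(Σr·r = 337, Σr = 43, Σ1 = 7, Σr·q = -551, Σq = -68.)
Determinant 337·7 − 43² = 510.
α = ((-551)·7 − 43·(-68))/510 = -311/170; β = (337·(-68) − 43·(-551))/510 = 259/170.
Residuals: 26/85, -88/85, 53/85, 77/170, -151/170, 16/17, -2/5; SSR = 611/170.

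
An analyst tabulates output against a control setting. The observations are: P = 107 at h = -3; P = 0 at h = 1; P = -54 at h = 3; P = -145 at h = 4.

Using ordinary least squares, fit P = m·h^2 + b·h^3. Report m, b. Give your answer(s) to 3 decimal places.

m = 2.921, b = -2.992

The normal equations are: 419·m + 1025·b = -1843;  1025·m + 5555·b = -13627.
det = 419·5555 − 1025² = 1276920.
m = ((-1843)·5555 − 1025·(-13627))/1276920 = 124327/42564; b = (419·(-13627) − 1025·(-1843))/1276920 = -636773/212820.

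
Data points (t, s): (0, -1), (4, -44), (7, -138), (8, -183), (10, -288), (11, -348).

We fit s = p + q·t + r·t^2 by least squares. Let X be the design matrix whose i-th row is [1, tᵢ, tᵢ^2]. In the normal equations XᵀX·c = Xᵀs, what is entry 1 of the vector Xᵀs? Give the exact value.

-1002

Entry 1 ↔ basis 1, so (Xᵀs)_{1} = Σᵢ sᵢ = (1)·(-1) + (1)·(-44) + (1)·(-138) + (1)·(-183) + (1)·(-288) + (1)·(-348) = -1002.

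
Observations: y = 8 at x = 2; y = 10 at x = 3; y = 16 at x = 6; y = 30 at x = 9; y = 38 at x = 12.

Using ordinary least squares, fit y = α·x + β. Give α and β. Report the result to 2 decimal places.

Compute the Gram sums: Σx·x = 274, Σx = 32, Σ1 = 5.
And Σx·y = 868, Σy = 102.
So AᵀA·[α, β]ᵀ = Aᵀy: [[274, 32]; [32, 5]]·[α, β]ᵀ = [868, 102]ᵀ.
Eliminating β: 5·(row 1) − 32·(row 2) gives 346·α = 5·868 − 32·102 = 1076, so α = 538/173.
Then β = (102 − 32·(538/173))/5 = 86/173.

α = 3.11, β = 0.50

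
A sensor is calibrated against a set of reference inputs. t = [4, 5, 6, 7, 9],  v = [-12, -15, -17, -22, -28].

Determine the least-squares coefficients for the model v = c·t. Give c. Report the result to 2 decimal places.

c = -3.05

With design matrix M, MᵀM = [[207]] and Mᵀv = [-631]ᵀ.
Hence c = -631 / 207 ≈ -3.04831.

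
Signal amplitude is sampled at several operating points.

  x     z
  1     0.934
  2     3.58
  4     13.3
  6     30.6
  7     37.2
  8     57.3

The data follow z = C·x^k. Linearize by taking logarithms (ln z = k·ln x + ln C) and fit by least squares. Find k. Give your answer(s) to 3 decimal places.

k = 1.943

With ln zᵢ as the transformed response and ln xᵢ as the regressor:
AᵀA = [[13.7233, 7.8966]; [7.8966, 6]], rhs = [26.0562, 14.8805]ᵀ  (here Σln x = 7.8966, Σ(ln x)² = 13.7233, Σln z = 14.8805, Σln x·ln z = 26.0562).
Solving (det = 19.9843): k = 1.94318, ln C = -0.07733.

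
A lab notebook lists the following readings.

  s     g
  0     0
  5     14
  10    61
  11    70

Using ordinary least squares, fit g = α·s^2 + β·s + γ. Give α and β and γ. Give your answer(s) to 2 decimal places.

α = 0.59, β = 0.01, γ = -0.18

From the data, Σs^2·s^2 = 25266, Σs^2·s = 2456, Σs^2 = 246, Σs·s = 246, Σs = 26, Σ1 = 4.
Right-hand side: Σs^2·g = 14920, Σs·g = 1450, Σg = 145.
Normal equations: [[25266, 2456, 246]; [2456, 246, 26]; [246, 26, 4]]·[α, β, γ]ᵀ = [14920, 1450, 145]ᵀ.
Solving the 3×3 system (Gaussian elimination) gives α = 5453/9220, β = 77/9220, γ = -327/1844.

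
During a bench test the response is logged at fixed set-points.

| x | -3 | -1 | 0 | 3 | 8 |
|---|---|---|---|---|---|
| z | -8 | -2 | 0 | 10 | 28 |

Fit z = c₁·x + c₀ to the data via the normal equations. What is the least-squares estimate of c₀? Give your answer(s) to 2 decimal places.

Setting ∂/∂c₁ … = 0 gives: 83·c₁ + 7·c₀ = 280;  7·c₁ + 5·c₀ = 28.
Determinant 83·5 − 7² = 366.
c₁ = (280·5 − 7·28)/366 = 602/183; c₀ = (83·28 − 7·280)/366 = 182/183.

c₀ = 0.99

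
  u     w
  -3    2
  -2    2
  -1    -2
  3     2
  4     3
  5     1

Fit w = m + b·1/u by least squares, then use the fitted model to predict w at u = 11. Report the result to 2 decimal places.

ŵ = 1.97

Forming MᵀM = [[6, -21/20]; [-21/20, 5669/3600]] and Mᵀw = [8, 39/20]ᵀ gives MᵀM·[m, b]ᵀ = Mᵀw.
det = 6·(5669/3600) − (-21/20)² = 2003/240.
m = (8·(5669/3600) − (-21/20)·(39/20))/(2003/240) = 52723/30045; b = (6·(39/20) − (-21/20)·8)/(2003/240) = 4824/2003.
At u = 11: ŵ = (52723/30045)·(1) + (4824/2003)·(1/11) = 652313/330495.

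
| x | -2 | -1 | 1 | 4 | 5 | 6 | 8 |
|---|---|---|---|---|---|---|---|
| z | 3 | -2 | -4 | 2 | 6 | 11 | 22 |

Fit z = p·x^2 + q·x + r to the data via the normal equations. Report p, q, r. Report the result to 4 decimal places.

p = 0.5259, q = -1.0489, r = -2.4680

Normal-equation sums: Σx^2·x^2 = 6291, Σx^2·x = 909, Σx^2 = 147, Σx·x = 147, Σx = 21, Σ1 = 7.
And Σx^2·z = 1992, Σx·z = 272, Σz = 38.
Normal equations: [[6291, 909, 147]; [909, 147, 21]; [147, 21, 7]]·[p, q, r]ᵀ = [1992, 272, 38]ᵀ.
Row-reducing yields p = 61/116, q = -365/348, r = -501/203.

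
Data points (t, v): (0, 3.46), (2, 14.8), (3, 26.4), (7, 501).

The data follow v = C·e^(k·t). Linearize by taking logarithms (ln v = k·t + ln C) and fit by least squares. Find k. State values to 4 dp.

k = 0.7095

Linearized form: ln v = k·t + ln C. From the 4 transformed points,
XᵀX = [[62.0000, 12.0000]; [12.0000, 4]], rhs = [58.7256, 13.4259]ᵀ  (here Σt = 12.0000, Σ(t)² = 62.0000, Σln v = 13.4259, Σt·ln v = 58.7256).
Δ = 62.0000·4 − (12.0000)² = 104.0000; k = (58.7256·4 − 12.0000·13.4259)/104.0000 = 0.70954, ln C = (62.0000·13.4259 − 12.0000·58.7256)/104.0000 = 1.22785.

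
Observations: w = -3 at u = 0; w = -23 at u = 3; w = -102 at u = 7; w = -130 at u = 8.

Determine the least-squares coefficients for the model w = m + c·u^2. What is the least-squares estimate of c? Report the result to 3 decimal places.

c = -1.980

Compute the Gram sums: Σ1 = 4, Σu^2 = 122, Σu^2·u^2 = 6578.
For Aᵀw: Σw = -258, Σu^2·w = -13525.
Eliminating c: 6578·(row 1) − 122·(row 2) gives 11428·m = 6578·(-258) − 122·(-13525) = -47074, so m = -23537/5714.
Then c = ((-13525) − 122·(-23537/5714))/6578 = -5656/2857.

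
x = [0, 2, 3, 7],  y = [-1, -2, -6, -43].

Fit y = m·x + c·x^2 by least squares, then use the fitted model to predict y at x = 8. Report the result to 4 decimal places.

Normal-equation sums: Σx·x = 62, Σx·x^2 = 378, Σx^2·x^2 = 2498.
Right-hand side: Σx·y = -323, Σx^2·y = -2169.
So MᵀM·[m, c]ᵀ = Mᵀy: [[62, 378]; [378, 2498]]·[m, c]ᵀ = [-323, -2169]ᵀ.
det = 62·2498 − 378² = 11992.
m = ((-323)·2498 − 378·(-2169))/11992 = 3257/2998; c = (62·(-2169) − 378·(-323))/11992 = -1548/1499.
At x = 8: ŷ = (3257/2998)·(8) + (-1548/1499)·(64) = -86044/1499.

ŷ = -57.4009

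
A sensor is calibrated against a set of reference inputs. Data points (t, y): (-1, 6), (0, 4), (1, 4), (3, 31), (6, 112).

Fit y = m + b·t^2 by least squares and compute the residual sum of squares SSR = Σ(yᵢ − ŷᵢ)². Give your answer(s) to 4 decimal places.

Compute the Gram sums: Σ1 = 5, Σt^2 = 47, Σt^2·t^2 = 1379.
Moment sums: Σy = 157, Σt^2·y = 4321.
Normal equations: [[5, 47]; [47, 1379]]·[m, b]ᵀ = [157, 4321]ᵀ.
det = 5·1379 − 47² = 4686.
m = (157·1379 − 47·4321)/4686 = 2236/781; b = (5·4321 − 47·157)/4686 = 2371/781.
Residuals: 79/781, 888/781, -1483/781, 636/781, -120/781; SSR = 4370/781.

SSR = 5.5954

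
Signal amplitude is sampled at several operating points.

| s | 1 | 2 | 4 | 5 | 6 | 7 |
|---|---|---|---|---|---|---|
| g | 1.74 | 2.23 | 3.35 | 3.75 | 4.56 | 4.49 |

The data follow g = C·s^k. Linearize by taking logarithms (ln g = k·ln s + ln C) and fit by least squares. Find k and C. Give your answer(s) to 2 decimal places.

Linearized form: ln g = k·ln s + ln C. From the 6 transformed points,
XᵀX = [[11.9895, 7.4265]; [7.4265, 6]], rhs = [10.0003, 6.9058]ᵀ  (here Σln s = 7.4265, Σ(ln s)² = 11.9895, Σln g = 6.9058, Σln s·ln g = 10.0003).
Δ = 11.9895·6 − (7.4265)² = 16.7835; k = (10.0003·6 − 7.4265·6.9058)/16.7835 = 0.51931, ln C = (11.9895·6.9058 − 7.4265·10.0003)/16.7835 = 0.50819, so C = exp(0.50819) = 1.66228.

k = 0.52, C = 1.66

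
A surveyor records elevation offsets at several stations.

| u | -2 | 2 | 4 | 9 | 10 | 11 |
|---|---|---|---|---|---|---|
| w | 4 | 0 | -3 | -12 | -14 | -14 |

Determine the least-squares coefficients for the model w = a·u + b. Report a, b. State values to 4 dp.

a = -1.5075, b = 2.0425

Sums needed: Σu·u = 326, Σu = 34, Σ1 = 6.
Right-hand side: Σu·w = -422, Σw = -39.
XᵀX·[a, b]ᵀ = Xᵀw becomes [[326, 34]; [34, 6]]·[a, b]ᵀ = [-422, -39]ᵀ.
Eliminating b: 6·(row 1) − 34·(row 2) gives 800·a = 6·(-422) − 34·(-39) = -1206, so a = -603/400.
Then b = ((-39) − 34·(-603/400))/6 = 817/400.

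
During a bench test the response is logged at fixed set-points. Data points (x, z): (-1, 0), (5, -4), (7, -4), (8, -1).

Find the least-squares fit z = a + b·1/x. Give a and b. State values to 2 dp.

a = -2.61, b = -2.68

Setting ∂/∂a … = 0 gives: 4·a + (-149/280)·b = -9;  (-149/280)·a + (84361/78400)·b = -419/280.
Eliminating b: (84361/78400)·(row 1) − (-149/280)·(row 2) gives (315243/78400)·a = (84361/78400)·(-9) − (-149/280)·(-419/280) = -10271/980, so a = -821680/315243.
Then b = ((-419/280) − (-149/280)·(-821680/315243))/(84361/78400) = -844760/315243.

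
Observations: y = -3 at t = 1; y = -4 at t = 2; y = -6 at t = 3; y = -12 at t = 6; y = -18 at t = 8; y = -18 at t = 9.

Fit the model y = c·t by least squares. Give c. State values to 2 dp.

c = -2.09

The normal equations are: 195·c = -407.
(Σt·t = 195, Σt·y = -407.)
Hence c = -407 / 195 ≈ -2.08718.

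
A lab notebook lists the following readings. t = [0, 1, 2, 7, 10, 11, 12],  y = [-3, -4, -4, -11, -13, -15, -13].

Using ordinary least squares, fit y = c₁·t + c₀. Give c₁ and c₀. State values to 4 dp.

The normal equations are: 419·c₁ + 43·c₀ = -540;  43·c₁ + 7·c₀ = -63.
Δ = 419·7 − 43² = 1084.
c₁ = ((-540)·7 − 43·(-63))/1084 = -1071/1084; c₀ = (419·(-63) − 43·(-540))/1084 = -3177/1084.

c₁ = -0.9880, c₀ = -2.9308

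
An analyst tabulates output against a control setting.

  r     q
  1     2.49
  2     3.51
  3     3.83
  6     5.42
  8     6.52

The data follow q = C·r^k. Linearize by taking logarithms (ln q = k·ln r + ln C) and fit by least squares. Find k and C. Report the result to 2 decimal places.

k = 0.45, C = 2.48

Let Y = ln q. Fitting Y = k·ln r + ln C by least squares:
Σln r = 5.6630, Σ(ln r)² = 9.2219, Σln q = 7.0757, Σln r·ln q = 9.2726.
Equations: 9.2219·k + 5.6630·ln C = 9.2726;  5.6630·k + 5·ln C = 7.0757.
Solving (det = 14.0403): k = 0.44822, ln C = 0.90749, so C = exp(0.90749) = 2.47811.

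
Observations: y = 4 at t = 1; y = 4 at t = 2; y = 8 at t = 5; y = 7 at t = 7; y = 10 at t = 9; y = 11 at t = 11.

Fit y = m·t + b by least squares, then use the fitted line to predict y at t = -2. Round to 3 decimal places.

AᵀA·[m, b]ᵀ = Aᵀy reads: 281·m + 35·b = 312;  35·m + 6·b = 44.
Eliminating b: 6·(row 1) − 35·(row 2) gives 461·m = 6·312 − 35·44 = 332, so m = 332/461.
Then b = (44 − 35·(332/461))/6 = 1444/461.
At t = -2: ŷ = (332/461)·(-2) + (1444/461)·(1) = 780/461.

ŷ = 1.692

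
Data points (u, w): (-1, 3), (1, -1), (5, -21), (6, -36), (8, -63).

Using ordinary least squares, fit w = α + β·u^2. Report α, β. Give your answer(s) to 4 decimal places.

Setting ∂/∂α … = 0 gives: 5·α + 127·β = -118;  127·α + 6019·β = -5851.
(Σ1 = 5, Σu^2 = 127, Σu^2·u^2 = 6019, Σw = -118, Σu^2·w = -5851.)
Eliminating β: 6019·(row 1) − 127·(row 2) gives 13966·α = 6019·(-118) − 127·(-5851) = 32835, so α = 32835/13966.
Then β = ((-5851) − 127·(32835/13966))/6019 = -14269/13966.

α = 2.3511, β = -1.0217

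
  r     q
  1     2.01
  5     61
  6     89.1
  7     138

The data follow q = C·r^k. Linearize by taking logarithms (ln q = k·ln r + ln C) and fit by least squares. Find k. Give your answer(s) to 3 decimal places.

Let Y = ln q. Fitting Y = k·ln r + ln C by least squares:
Σln r = 5.3471, Σ(ln r)² = 9.5873, Σln q = 14.2260, Σln r·ln q = 24.2488.
Equations: 9.5873·k + 5.3471·ln C = 24.2488;  5.3471·k + 4·ln C = 14.2260.
Solving (det = 9.7575): k = 2.14471, ln C = 0.68951.

k = 2.145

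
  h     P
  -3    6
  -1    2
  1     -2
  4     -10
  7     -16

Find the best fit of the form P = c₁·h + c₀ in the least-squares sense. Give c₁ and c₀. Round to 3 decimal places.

c₁ = -2.247, c₀ = -0.405

Entries of MᵀM: Σh·h = 76, Σh = 8, Σ1 = 5.
And Σh·P = -174, ΣP = -20.
Eliminating c₀: 5·(row 1) − 8·(row 2) gives 316·c₁ = 5·(-174) − 8·(-20) = -710, so c₁ = -355/158.
Then c₀ = ((-20) − 8·(-355/158))/5 = -32/79.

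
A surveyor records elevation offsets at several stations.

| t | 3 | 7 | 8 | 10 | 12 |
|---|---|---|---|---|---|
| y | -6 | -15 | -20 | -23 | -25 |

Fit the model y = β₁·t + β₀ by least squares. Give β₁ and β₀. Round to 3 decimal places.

Compute the Gram sums: Σt·t = 366, Σt = 40, Σ1 = 5.
And Σt·y = -813, Σy = -89.
MᵀM·[β₁, β₀]ᵀ = Mᵀy becomes [[366, 40]; [40, 5]]·[β₁, β₀]ᵀ = [-813, -89]ᵀ.
det = 366·5 − 40² = 230.
β₁ = ((-813)·5 − 40·(-89))/230 = -101/46; β₀ = (366·(-89) − 40·(-813))/230 = -27/115.

β₁ = -2.196, β₀ = -0.235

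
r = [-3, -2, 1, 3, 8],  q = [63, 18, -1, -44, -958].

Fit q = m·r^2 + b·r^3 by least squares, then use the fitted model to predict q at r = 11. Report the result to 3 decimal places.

Compute the Gram sums: Σr^2·r^2 = 4275, Σr^2·r^3 = 32737, Σr^3·r^3 = 263667.
Right-hand side: Σr^2·q = -61070, Σr^3·q = -493530.
So AᵀA·[m, b]ᵀ = Aᵀq: [[4275, 32737]; [32737, 263667]]·[m, b]ᵀ = [-61070, -493530]ᵀ.
det = 4275·263667 − 32737² = 55465256.
m = ((-61070)·263667 − 32737·(-493530))/55465256 = 974070/990451; b = (4275·(-493530) − 32737·(-61070))/55465256 = -103940/52129.
At r = 11: q̂ = (974070/990451)·(121) + (-103940/52129)·(1331) = -228243290/90041.

q̂ = -2534.882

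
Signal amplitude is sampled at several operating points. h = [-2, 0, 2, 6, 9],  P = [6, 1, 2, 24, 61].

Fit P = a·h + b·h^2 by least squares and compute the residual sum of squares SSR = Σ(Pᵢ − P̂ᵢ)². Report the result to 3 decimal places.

SSR = 2.177

The normal system MᵀM·[a, b]ᵀ = MᵀP is [[125, 945]; [945, 7889]]·[a, b]ᵀ = [685, 5837]ᵀ.
Δ = 125·7889 − 945² = 93100.
a = (685·7889 − 945·5837)/93100 = -160/133; b = (125·5837 − 945·685)/93100 = 823/931.
Residuals: 54/931, 1, 810/931, -564/931, 208/931; SSR = 2027/931.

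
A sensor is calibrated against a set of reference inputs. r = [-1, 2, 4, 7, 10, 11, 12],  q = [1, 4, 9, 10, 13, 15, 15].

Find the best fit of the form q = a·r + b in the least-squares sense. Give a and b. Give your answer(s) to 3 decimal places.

With design matrix M, MᵀM = [[435, 45]; [45, 7]] and Mᵀq = [588, 67]ᵀ.
det = 435·7 − 45² = 1020.
a = (588·7 − 45·67)/1020 = 367/340; b = (435·67 − 45·588)/1020 = 179/68.

a = 1.079, b = 2.632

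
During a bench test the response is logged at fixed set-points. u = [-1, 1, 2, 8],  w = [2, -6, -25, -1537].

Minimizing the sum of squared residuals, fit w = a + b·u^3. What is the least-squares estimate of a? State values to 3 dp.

a = -1.672

Normal-equation sums: Σ1 = 4, Σu^3 = 520, Σu^3·u^3 = 262210.
And Σw = -1566, Σu^3·w = -787152.
XᵀX·[a, b]ᵀ = Xᵀw becomes [[4, 520]; [520, 262210]]·[a, b]ᵀ = [-1566, -787152]ᵀ.
Δ = 4·262210 − 520² = 778440.
a = ((-1566)·262210 − 520·(-787152))/778440 = -1669/998; b = (4·(-787152) − 520·(-1566))/778440 = -97262/32435.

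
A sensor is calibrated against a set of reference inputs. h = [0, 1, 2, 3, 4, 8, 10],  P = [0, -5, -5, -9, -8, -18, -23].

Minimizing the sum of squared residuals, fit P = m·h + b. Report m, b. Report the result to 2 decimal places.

m = -2.15, b = -1.13

From the data, Σh·h = 194, Σh = 28, Σ1 = 7.
Moment sums: Σh·P = -448, ΣP = -68.
So MᵀM·[m, b]ᵀ = MᵀP: [[194, 28]; [28, 7]]·[m, b]ᵀ = [-448, -68]ᵀ.
Eliminating b: 7·(row 1) − 28·(row 2) gives 574·m = 7·(-448) − 28·(-68) = -1232, so m = -88/41.
Then b = ((-68) − 28·(-88/41))/7 = -324/287.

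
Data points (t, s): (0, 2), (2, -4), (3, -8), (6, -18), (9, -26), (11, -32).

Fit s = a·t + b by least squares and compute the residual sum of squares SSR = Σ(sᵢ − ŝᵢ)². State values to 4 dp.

Setting ∂/∂a … = 0 gives: 251·a + 31·b = -726;  31·a + 6·b = -86.
Δ = 251·6 − 31² = 545.
a = ((-726)·6 − 31·(-86))/545 = -338/109; b = (251·(-86) − 31·(-726))/545 = 184/109.
Residuals: 34/109, 56/109, -42/109, -118/109, 24/109, 46/109; SSR = 208/109.

SSR = 1.9083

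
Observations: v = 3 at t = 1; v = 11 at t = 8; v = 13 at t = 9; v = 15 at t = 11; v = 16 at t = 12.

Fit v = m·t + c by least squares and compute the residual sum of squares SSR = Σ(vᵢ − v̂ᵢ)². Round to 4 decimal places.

SSR = 0.3503

Sums needed: Σt·t = 411, Σt = 41, Σ1 = 5.
And Σt·v = 565, Σv = 58.
Normal equations: [[411, 41]; [41, 5]]·[m, c]ᵀ = [565, 58]ᵀ.
Determinant 411·5 − 41² = 374.
m = (565·5 − 41·58)/374 = 447/374; c = (411·58 − 41·565)/374 = 673/374.
Residuals: 1/187, -135/374, 83/187, 10/187, -53/374; SSR = 131/374.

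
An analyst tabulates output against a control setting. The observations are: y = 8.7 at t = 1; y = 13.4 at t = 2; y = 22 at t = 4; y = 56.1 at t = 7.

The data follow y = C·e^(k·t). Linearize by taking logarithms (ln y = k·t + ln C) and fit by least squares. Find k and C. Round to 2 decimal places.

k = 0.30, C = 6.77

Linearized form: ln y = k·t + ln C. From the 4 transformed points,
Over the data: Σt = 14.0000, Σ(t)² = 70.0000, Σln y = 11.8768, Σt·ln y = 47.9080.
Normal system: [[70.0000, 14.0000]; [14.0000, 4]]·[k, ln C]ᵀ = [47.9080, 11.8768]ᵀ.
Δ = 70.0000·4 − (14.0000)² = 84.0000; k = (47.9080·4 − 14.0000·11.8768)/84.0000 = 0.30187, ln C = (70.0000·11.8768 − 14.0000·47.9080)/84.0000 = 1.91264, so C = exp(1.91264) = 6.77093.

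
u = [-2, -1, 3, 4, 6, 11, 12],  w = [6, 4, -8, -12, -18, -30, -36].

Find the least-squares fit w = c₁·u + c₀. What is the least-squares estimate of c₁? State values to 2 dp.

c₁ = -2.93

Forming AᵀA = [[331, 33]; [33, 7]] and Aᵀw = [-958, -94]ᵀ gives AᵀA·[c₁, c₀]ᵀ = Aᵀw.
det = 331·7 − 33² = 1228.
c₁ = ((-958)·7 − 33·(-94))/1228 = -901/307; c₀ = (331·(-94) − 33·(-958))/1228 = 125/307.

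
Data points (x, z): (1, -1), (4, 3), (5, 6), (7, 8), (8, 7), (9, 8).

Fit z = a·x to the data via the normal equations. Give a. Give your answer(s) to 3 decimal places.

a = 0.953

From the data, Σx·x = 236.
And Σx·z = 225.
Hence a = 225 / 236 ≈ 0.95339.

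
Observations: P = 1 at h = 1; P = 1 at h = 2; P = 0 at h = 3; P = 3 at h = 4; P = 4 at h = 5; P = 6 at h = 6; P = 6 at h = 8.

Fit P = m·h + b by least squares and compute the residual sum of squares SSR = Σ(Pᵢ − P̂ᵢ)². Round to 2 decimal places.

Entries of AᵀA: Σh·h = 155, Σh = 29, Σ1 = 7.
For AᵀP: Σh·P = 119, ΣP = 21.
Normal equations: [[155, 29]; [29, 7]]·[m, b]ᵀ = [119, 21]ᵀ.
Eliminating b: 7·(row 1) − 29·(row 2) gives 244·m = 7·119 − 29·21 = 224, so m = 56/61.
Then b = (21 − 29·(56/61))/7 = -49/61.
Residuals: 54/61, -2/61, -119/61, 8/61, 13/61, 79/61, -33/61; SSR = 404/61.

SSR = 6.62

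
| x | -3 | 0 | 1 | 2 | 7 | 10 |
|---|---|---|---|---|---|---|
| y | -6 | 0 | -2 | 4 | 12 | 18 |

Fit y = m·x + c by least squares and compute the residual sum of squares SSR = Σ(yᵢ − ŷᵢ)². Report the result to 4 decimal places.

SSR = 11.2859

Normal-equation sums: Σx·x = 163, Σx = 17, Σ1 = 6.
For Aᵀy: Σx·y = 288, Σy = 26.
Determinant 163·6 − 17² = 689.
m = (288·6 − 17·26)/689 = 1286/689; c = (163·26 − 17·288)/689 = -658/689.
Residuals: 382/689, 658/689, -2006/689, 842/689, -76/689, 200/689; SSR = 7776/689.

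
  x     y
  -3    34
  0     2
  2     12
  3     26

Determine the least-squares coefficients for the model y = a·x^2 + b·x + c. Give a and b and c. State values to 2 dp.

a = 3.11, b = -1.32, c = 2.08

Sums needed: Σx^2·x^2 = 178, Σx^2·x = 8, Σx^2 = 22, Σx·x = 22, Σx = 2, Σ1 = 4.
For Mᵀy: Σx^2·y = 588, Σx·y = 0, Σy = 74.
Normal equations: [[178, 8, 22]; [8, 22, 2]; [22, 2, 4]]·[a, b, c]ᵀ = [588, 0, 74]ᵀ.
Solving the 3×3 system (Gaussian elimination) gives a = 205/66, b = -29/22, c = 137/66.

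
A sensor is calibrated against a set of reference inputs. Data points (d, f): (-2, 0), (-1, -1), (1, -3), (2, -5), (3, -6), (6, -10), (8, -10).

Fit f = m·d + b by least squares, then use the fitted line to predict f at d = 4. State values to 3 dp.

Entries of MᵀM: Σd·d = 119, Σd = 17, Σ1 = 7.
And Σd·f = -170, Σf = -35.
det = 119·7 − 17² = 544.
m = ((-170)·7 − 17·(-35))/544 = -35/32; b = (119·(-35) − 17·(-170))/544 = -75/32.
At d = 4: f̂ = (-35/32)·(4) + (-75/32)·(1) = -215/32.

f̂ = -6.719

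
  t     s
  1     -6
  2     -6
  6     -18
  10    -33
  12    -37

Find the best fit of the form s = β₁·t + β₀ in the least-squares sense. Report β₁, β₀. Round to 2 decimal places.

β₁ = -3.02, β₀ = -1.29

Setting ∂/∂β₁ … = 0 gives: 285·β₁ + 31·β₀ = -900;  31·β₁ + 5·β₀ = -100.
(Σt·t = 285, Σt = 31, Σ1 = 5, Σt·s = -900, Σs = -100.)
det = 285·5 − 31² = 464.
β₁ = ((-900)·5 − 31·(-100))/464 = -175/58; β₀ = (285·(-100) − 31·(-900))/464 = -75/58.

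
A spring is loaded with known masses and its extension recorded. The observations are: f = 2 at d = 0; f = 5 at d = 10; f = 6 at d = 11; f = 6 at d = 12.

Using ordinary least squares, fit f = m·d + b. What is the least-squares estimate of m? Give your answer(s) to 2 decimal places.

m = 0.34

From the data, Σd·d = 365, Σd = 33, Σ1 = 4.
And Σd·f = 188, Σf = 19.
Normal equations: [[365, 33]; [33, 4]]·[m, b]ᵀ = [188, 19]ᵀ.
Δ = 365·4 − 33² = 371.
m = (188·4 − 33·19)/371 = 125/371; b = (365·19 − 33·188)/371 = 731/371.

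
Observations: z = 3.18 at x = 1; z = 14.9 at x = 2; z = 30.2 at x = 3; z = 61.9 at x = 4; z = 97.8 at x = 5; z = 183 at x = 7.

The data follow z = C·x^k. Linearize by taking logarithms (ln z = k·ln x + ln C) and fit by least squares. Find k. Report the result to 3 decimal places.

With ln zᵢ as the transformed response and ln xᵢ as the regressor:
XᵀX = [[9.9861, 6.7334]; [6.7334, 6]], rhs = [28.8486, 21.1840]ᵀ  (here Σln x = 6.7334, Σ(ln x)² = 9.9861, Σln z = 21.1840, Σln x·ln z = 28.8486).
Δ = 9.9861·6 − (6.7334)² = 14.5777; k = (28.8486·6 − 6.7334·21.1840)/14.5777 = 2.08890, ln C = (9.9861·21.1840 − 6.7334·28.8486)/14.5777 = 1.18644.

k = 2.089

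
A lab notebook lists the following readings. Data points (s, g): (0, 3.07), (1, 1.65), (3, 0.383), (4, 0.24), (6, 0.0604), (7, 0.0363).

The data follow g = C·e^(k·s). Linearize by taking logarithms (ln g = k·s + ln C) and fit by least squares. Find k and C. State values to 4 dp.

k = -0.6409, C = 2.9902

Let Y = ln g. Fitting Y = k·s + ln C by least squares:
XᵀX = [[111.0000, 21.0000]; [21.0000, 6]], rhs = [-48.1390, -6.8871]ᵀ  (here Σs = 21.0000, Σ(s)² = 111.0000, Σln g = -6.8871, Σs·ln g = -48.1390).
Δ = 111.0000·6 − (21.0000)² = 225.0000; k = (-48.1390·6 − 21.0000·-6.8871)/225.0000 = -0.64091, ln C = (111.0000·-6.8871 − 21.0000·-48.1390)/225.0000 = 1.09534, so C = exp(1.09534) = 2.99021.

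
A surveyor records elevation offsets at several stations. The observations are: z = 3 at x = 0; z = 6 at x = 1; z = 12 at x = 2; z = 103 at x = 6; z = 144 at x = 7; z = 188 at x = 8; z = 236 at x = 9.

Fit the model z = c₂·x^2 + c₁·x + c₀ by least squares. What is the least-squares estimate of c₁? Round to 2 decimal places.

c₁ = -1.35

Entries of AᵀA: Σx^2·x^2 = 14371, Σx^2·x = 1809, Σx^2 = 235, Σx·x = 235, Σx = 33, Σ1 = 7.
Right-hand side: Σx^2·z = 41966, Σx·z = 5284, Σz = 692.
So AᵀA·[c₂, c₁, c₀]ᵀ = Aᵀz: [[14371, 1809, 235]; [1809, 235, 33]; [235, 33, 7]]·[c₂, c₁, c₀]ᵀ = [41966, 5284, 692]ᵀ.
Row-reducing yields c₂ = 20577/6776, c₁ = -9169/6776, c₀ = 11141/3388.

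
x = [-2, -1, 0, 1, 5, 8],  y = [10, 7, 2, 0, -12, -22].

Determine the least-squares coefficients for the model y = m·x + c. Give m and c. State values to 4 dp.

Sums needed: Σx·x = 95, Σx = 11, Σ1 = 6.
Moment sums: Σx·y = -263, Σy = -15.
Normal equations: [[95, 11]; [11, 6]]·[m, c]ᵀ = [-263, -15]ᵀ.
Eliminating c: 6·(row 1) − 11·(row 2) gives 449·m = 6·(-263) − 11·(-15) = -1413, so m = -1413/449.
Then c = ((-15) − 11·(-1413/449))/6 = 1468/449.

m = -3.1470, c = 3.2695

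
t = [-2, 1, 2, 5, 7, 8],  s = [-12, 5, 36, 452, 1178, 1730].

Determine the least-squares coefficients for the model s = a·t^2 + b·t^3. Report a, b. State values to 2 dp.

AᵀA·[a, b]ᵀ = Aᵀs reads: 7155·a + 52701·b = 179843;  52701·a + 395547·b = 1346703.
(Σt^2·t^2 = 7155, Σt^2·t^3 = 52701, Σt^3·t^3 = 395547, Σt^2·s = 179843, Σt^3·s = 1346703.)
Δ = 7155·395547 − 52701² = 52743384.
a = (179843·395547 − 52701·1346703)/52743384 = 27294053/8790564; b = (7155·1346703 − 52701·179843)/52743384 = 26292337/8790564.

a = 3.10, b = 2.99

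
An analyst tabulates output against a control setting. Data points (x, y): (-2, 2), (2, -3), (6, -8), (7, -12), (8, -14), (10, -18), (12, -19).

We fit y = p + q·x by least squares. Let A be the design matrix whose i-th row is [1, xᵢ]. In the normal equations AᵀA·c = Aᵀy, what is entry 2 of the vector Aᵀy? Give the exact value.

-662

Entry 2 ↔ basis x, so (Aᵀy)_{2} = Σᵢ (x)·yᵢ = (-2)·(2) + (2)·(-3) + (6)·(-8) + (7)·(-12) + (8)·(-14) + (10)·(-18) + (12)·(-19) = -662.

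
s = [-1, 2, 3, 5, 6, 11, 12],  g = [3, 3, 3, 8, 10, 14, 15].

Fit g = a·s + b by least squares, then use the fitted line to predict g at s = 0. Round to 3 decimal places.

ĝ = 2.235

Forming MᵀM = [[340, 38]; [38, 7]] and Mᵀg = [446, 56]ᵀ gives MᵀM·[a, b]ᵀ = Mᵀg.
det = 340·7 − 38² = 936.
a = (446·7 − 38·56)/936 = 497/468; b = (340·56 − 38·446)/936 = 523/234.
At s = 0: ĝ = (497/468)·(0) + (523/234)·(1) = 523/234.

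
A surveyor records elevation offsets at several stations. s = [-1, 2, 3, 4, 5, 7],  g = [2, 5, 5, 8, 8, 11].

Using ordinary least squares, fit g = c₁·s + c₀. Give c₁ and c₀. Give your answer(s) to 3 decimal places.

The normal equations are: 104·c₁ + 20·c₀ = 172;  20·c₁ + 6·c₀ = 39.
(Σs·s = 104, Σs = 20, Σ1 = 6, Σs·g = 172, Σg = 39.)
Eliminating c₀: 6·(row 1) − 20·(row 2) gives 224·c₁ = 6·172 − 20·39 = 252, so c₁ = 9/8.
Then c₀ = (39 − 20·(9/8))/6 = 11/4.

c₁ = 1.125, c₀ = 2.750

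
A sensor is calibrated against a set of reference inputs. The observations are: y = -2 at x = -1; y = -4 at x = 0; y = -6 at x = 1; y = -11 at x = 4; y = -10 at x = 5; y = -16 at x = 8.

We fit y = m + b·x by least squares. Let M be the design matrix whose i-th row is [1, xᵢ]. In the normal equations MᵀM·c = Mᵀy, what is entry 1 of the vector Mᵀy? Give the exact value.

Entry 1 ↔ basis 1, so (Mᵀy)_{1} = Σᵢ yᵢ = (1)·(-2) + (1)·(-4) + (1)·(-6) + (1)·(-11) + (1)·(-10) + (1)·(-16) = -49.

-49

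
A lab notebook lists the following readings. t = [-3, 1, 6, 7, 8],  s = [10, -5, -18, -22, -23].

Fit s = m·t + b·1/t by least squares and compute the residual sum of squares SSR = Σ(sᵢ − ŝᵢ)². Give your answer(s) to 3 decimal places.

SSR = 2.033

Normal-equation sums: Σt·t = 159, Σt·1/t = 5, Σ1/t·1/t = 33161/28224.
For Xᵀs: Σt·s = -481, Σ1/t·s = -2915/168.
Normal equations: [[159, 5]; [5, 33161/28224]]·[m, b]ᵀ = [-481, -2915/168]ᵀ.
Determinant 159·(33161/28224) − 5² = 1522333/9408.
m = ((-481)·(33161/28224) − 5·(-2915/168))/(1522333/9408) = -13501841/4566999; b = (159·(-2915/168) − 5·(-481))/(1522333/9408) = -3328920/1522333.
Residuals: 611849/1522333, 653606/4566999, 156508/1522333, -4534411/4566999, 4222096/4566999; SSR = 9284842/4566999.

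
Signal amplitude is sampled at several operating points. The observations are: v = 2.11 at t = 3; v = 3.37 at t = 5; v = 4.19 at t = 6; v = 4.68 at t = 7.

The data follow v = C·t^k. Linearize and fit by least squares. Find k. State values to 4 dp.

Let Y = ln v. Fitting Y = k·ln t + ln C by least squares:
Σln t = 6.4457, Σ(ln t)² = 10.7942, Σln v = 4.9376, Σln t·ln v = 8.3458.
Equations: 10.7942·k + 6.4457·ln C = 8.3458;  6.4457·k + 4·ln C = 4.9376.
Slope k = (n·Σln t·ln v − Σln t·Σln v)/(n·Σ(ln t)² − (Σln t)²) = (4·8.3458 − 6.4457·4.9376)/1.6295 = 0.95543; ln C = (Σln v − k·Σln t)/n = -0.30521.

k = 0.9554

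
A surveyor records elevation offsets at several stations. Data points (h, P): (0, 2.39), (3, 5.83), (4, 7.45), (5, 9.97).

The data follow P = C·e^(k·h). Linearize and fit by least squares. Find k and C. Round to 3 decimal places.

k = 0.285, C = 2.410

Let Y = ln P. Fitting Y = k·h + ln C by least squares:
Σh = 12.0000, Σ(h)² = 50.0000, Σln P = 6.9421, Σh·ln P = 24.8198.
Equations: 50.0000·k + 12.0000·ln C = 24.8198;  12.0000·k + 4·ln C = 6.9421.
Δ = 50.0000·4 − (12.0000)² = 56.0000; k = (24.8198·4 − 12.0000·6.9421)/56.0000 = 0.28525, ln C = (50.0000·6.9421 − 12.0000·24.8198)/56.0000 = 0.87978, so C = exp(0.87978) = 2.41036.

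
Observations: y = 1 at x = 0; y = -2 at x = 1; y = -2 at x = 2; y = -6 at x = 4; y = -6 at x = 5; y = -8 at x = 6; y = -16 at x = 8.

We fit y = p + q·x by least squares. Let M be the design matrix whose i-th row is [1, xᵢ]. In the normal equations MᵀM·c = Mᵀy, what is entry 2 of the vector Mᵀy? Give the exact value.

-236

Entry 2 ↔ basis x, so (Mᵀy)_{2} = Σᵢ (x)·yᵢ = (0)·(1) + (1)·(-2) + (2)·(-2) + (4)·(-6) + (5)·(-6) + (6)·(-8) + (8)·(-16) = -236.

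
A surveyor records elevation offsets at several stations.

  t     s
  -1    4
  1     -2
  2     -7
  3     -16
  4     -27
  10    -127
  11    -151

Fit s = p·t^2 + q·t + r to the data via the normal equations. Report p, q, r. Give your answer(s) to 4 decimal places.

p = -0.9802, q = -3.1321, r = 2.1390

XᵀX·[p, q, r]ᵀ = Xᵀs reads: 24996·p + 2430·q + 252·r = -31573;  2430·p + 252·q + 30·r = -3107;  252·p + 30·q + 7·r = -326.
(Σt^2·t^2 = 24996, Σt^2·t = 2430, Σt^2 = 252, Σt·t = 252, Σt = 30, Σ1 = 7, Σt^2·s = -31573, Σt·s = -3107, Σs = -326.)
Row-reducing yields p = -18167/18534, q = -522451/166806, r = 59465/27801.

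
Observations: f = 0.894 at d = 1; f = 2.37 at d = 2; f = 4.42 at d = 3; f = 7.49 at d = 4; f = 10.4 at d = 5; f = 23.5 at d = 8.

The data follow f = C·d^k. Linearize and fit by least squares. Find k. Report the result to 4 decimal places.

Let Y = ln f. Fitting Y = k·ln d + ln C by least squares:
Σln d = 6.8669, Σ(ln d)² = 10.5236, Σln f = 9.7494, Σln d·ln f = 15.3560.
Normal system: [[10.5236, 6.8669]; [6.8669, 6]]·[k, ln C]ᵀ = [15.3560, 9.7494]ᵀ.
Solving (det = 15.9867): k = 1.57554, ln C = -0.17830.

k = 1.5755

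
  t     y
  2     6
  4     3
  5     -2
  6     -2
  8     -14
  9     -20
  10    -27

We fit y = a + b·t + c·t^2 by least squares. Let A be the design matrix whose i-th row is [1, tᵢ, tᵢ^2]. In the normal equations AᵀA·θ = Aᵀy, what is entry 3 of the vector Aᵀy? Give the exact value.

-5266

Entry 3 ↔ basis t^2, so (Aᵀy)_{3} = Σᵢ (t^2)·yᵢ = (4)·(6) + (16)·(3) + (25)·(-2) + (36)·(-2) + (64)·(-14) + (81)·(-20) + (100)·(-27) = -5266.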